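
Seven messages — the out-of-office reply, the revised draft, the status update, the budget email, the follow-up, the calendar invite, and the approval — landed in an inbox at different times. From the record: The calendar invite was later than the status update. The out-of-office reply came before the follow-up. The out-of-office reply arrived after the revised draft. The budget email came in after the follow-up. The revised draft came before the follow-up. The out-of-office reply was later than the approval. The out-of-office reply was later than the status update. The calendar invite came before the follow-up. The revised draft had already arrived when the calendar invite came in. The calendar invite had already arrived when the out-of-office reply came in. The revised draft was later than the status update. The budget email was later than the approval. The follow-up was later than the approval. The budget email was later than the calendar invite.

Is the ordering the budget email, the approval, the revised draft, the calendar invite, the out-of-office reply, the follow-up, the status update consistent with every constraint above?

The constraints require the follow-up before the budget email, but in the proposed sequence the budget email appears ahead of the follow-up. That one violation is enough.

no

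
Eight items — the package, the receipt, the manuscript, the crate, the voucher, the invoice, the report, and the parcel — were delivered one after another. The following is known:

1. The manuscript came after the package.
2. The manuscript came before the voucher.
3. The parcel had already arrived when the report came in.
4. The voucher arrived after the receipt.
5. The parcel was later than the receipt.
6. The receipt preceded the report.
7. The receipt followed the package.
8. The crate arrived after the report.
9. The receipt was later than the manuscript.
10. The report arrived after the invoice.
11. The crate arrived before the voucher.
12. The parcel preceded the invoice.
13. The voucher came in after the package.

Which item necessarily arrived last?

Every other item has a chain of constraints placing it before the voucher, so the voucher is last.

the voucher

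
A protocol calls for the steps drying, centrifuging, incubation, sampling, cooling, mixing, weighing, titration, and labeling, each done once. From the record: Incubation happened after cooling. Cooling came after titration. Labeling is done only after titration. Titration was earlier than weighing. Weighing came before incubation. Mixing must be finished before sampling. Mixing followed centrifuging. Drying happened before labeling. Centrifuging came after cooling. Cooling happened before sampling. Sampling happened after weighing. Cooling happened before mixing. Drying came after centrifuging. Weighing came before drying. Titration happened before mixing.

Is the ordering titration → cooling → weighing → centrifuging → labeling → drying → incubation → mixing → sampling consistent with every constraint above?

no

The constraints require drying before labeling, but in the proposed sequence labeling appears ahead of drying. That one violation is enough.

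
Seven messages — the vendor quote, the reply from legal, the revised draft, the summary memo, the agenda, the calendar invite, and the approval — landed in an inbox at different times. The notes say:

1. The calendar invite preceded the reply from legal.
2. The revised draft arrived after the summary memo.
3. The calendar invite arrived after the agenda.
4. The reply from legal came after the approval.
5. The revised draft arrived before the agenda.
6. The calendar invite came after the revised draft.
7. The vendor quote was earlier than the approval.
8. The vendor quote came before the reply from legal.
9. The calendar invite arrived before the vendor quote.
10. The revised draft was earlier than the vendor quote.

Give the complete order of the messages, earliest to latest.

the summary memo, the revised draft, the agenda, the calendar invite, the vendor quote, the approval, the reply from legal

The constraints fix every adjacent pair, so only one ordering works:
the summary memo → the revised draft → the agenda → the calendar invite → the vendor quote → the approval → the reply from legal.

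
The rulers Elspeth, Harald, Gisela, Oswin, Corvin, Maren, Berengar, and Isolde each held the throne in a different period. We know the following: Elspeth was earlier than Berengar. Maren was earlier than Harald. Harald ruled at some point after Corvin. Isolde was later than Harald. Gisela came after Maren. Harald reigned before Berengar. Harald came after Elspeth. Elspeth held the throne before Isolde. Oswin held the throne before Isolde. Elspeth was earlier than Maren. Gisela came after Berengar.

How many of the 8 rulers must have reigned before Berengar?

4

Directly stated before Berengar: Elspeth and Harald.
Corvin reaches Berengar via Corvin → Harald → Berengar.
Maren reaches Berengar via Maren → Harald → Berengar.
No chain forces Gisela (or any of the others) ahead of Berengar.
That's Corvin, Elspeth, Harald, and Maren — 4 in all.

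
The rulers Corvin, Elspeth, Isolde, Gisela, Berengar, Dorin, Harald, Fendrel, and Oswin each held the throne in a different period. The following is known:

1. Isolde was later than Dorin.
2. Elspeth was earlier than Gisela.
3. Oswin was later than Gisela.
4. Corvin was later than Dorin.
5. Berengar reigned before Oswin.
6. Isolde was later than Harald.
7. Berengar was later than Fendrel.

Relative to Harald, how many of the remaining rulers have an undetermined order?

Forced after Harald: Isolde.
That leaves Berengar, Corvin, Dorin, Elspeth, Fendrel, Gisela, and Oswin with no forced order relative to Harald — 7.

7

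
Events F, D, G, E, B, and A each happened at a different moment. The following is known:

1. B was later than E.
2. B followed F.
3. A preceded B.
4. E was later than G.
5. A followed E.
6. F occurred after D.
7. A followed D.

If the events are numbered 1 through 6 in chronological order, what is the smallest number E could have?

2

G must come before E — 1 forced predecessor.
Nothing else is forced ahead of E, so its earliest slot is position 1 + 1 = 2.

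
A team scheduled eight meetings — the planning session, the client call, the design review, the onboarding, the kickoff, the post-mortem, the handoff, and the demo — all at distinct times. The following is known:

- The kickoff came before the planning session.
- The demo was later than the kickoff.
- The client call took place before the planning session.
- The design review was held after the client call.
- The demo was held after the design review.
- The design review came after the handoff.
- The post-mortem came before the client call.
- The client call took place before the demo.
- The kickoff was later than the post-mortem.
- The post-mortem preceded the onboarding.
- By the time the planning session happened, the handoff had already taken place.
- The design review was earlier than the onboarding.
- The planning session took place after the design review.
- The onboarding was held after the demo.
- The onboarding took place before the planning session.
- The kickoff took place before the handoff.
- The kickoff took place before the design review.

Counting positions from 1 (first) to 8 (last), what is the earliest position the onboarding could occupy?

The client call, the demo, the design review, the handoff, the kickoff, and the post-mortem must all come before the onboarding — 6 forced predecessors.
Nothing else is forced ahead of the onboarding, so its earliest slot is position 6 + 1 = 7.

7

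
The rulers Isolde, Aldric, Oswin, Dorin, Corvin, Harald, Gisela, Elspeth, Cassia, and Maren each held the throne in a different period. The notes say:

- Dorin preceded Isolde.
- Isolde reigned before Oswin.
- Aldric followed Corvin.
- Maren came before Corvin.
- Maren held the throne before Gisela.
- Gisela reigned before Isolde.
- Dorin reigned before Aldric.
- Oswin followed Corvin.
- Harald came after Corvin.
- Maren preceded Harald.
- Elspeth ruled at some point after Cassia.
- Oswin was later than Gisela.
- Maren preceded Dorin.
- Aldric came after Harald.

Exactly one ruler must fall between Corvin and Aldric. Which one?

Tracing the constraints gives Corvin → Harald → Aldric, so Harald sits after Corvin and before Aldric.
No other ruler is forced both after Corvin and before Aldric.

Harald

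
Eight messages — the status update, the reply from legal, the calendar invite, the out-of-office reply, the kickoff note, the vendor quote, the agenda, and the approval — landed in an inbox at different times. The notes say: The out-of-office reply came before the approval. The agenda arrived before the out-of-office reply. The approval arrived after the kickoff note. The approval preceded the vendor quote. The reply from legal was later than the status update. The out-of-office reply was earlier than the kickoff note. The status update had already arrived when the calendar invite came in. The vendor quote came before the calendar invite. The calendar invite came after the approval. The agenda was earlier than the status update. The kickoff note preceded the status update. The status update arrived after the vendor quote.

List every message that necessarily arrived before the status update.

Directly stated before the status update: the agenda, the kickoff note, and the vendor quote.
The approval reaches the status update via the approval → the vendor quote → the status update.
The out-of-office reply reaches the status update via the out-of-office reply → the kickoff note → the status update.

the agenda, the approval, the kickoff note, the out-of-office reply, the vendor quote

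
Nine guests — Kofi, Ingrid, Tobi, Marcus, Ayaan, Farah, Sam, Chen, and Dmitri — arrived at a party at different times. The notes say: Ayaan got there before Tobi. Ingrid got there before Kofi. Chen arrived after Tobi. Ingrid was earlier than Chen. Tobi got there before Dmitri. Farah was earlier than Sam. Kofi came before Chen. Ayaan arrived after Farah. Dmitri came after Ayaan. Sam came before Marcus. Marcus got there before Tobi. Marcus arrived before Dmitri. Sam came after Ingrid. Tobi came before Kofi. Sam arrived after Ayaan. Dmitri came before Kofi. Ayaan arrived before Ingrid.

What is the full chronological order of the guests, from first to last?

The constraints fix every adjacent pair, so only one ordering works:
Farah → Ayaan → Ingrid → Sam → Marcus → Tobi → Dmitri → Kofi → Chen.

Farah, Ayaan, Ingrid, Sam, Marcus, Tobi, Dmitri, Kofi, Chen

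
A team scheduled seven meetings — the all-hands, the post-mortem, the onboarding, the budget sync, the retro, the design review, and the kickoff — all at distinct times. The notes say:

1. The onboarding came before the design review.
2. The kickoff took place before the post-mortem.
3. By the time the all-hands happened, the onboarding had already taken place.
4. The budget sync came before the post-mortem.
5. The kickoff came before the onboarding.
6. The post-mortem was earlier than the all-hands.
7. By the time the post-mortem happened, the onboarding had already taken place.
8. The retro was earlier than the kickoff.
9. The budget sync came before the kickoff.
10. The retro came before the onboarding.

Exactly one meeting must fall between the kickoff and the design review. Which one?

Tracing the constraints gives the kickoff → the onboarding → the design review, so the onboarding sits after the kickoff and before the design review.
No other meeting is forced both after the kickoff and before the design review.

the onboarding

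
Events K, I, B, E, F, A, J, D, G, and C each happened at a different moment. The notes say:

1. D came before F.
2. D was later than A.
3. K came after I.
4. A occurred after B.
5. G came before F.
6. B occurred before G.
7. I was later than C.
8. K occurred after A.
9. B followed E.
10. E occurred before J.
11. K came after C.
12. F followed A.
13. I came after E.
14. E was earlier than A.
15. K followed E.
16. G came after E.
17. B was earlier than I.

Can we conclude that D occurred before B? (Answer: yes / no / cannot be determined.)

Tracing the constraints gives B → A → D, so B must come before D.
That means D cannot be before B.

no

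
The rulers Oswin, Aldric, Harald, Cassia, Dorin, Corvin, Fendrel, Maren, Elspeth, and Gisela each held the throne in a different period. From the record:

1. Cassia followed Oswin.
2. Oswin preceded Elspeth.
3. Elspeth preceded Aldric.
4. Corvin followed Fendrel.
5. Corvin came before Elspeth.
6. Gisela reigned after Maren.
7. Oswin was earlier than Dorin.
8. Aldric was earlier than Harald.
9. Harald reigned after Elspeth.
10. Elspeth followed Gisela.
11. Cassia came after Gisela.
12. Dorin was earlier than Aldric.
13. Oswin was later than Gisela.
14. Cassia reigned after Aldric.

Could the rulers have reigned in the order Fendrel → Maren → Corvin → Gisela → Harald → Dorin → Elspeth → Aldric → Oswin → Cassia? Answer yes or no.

no

The constraints require Oswin before Dorin, but in the proposed sequence Dorin appears ahead of Oswin. That one violation is enough.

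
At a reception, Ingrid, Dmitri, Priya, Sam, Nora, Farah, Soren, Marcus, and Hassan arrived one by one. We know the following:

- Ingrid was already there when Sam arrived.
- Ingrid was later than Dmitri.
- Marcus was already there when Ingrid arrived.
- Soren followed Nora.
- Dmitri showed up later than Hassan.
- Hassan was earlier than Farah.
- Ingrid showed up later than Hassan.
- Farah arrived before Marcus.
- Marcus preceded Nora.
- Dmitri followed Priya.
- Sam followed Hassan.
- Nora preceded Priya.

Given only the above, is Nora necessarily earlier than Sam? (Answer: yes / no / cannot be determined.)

yes

Chain the constraints: Nora → Priya → Dmitri → Ingrid → Sam. Each link is directly stated, so Nora comes before Sam.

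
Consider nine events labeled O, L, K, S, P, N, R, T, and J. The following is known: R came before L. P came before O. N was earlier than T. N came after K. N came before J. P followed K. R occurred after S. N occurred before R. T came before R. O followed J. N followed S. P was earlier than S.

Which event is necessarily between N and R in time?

Tracing the constraints gives N → T → R, so T sits after N and before R.
No other event is forced both after N and before R.

T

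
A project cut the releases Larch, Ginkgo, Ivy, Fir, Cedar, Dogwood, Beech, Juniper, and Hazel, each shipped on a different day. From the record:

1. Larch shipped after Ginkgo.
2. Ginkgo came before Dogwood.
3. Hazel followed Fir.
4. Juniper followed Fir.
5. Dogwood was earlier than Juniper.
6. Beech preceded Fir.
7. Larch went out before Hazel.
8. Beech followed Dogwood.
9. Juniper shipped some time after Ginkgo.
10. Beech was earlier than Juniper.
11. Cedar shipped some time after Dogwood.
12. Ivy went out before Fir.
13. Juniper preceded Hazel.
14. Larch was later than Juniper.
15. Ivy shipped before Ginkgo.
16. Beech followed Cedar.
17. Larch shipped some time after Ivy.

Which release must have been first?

Ivy has a chain of constraints placing it before every other release, so Ivy must be first.

Ivy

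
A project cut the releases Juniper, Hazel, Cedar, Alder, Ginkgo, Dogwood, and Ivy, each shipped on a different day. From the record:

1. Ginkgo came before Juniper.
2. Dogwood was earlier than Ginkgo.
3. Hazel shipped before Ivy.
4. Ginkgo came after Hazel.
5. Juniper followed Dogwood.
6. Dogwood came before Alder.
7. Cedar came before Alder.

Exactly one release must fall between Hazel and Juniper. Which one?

Ginkgo

Tracing the constraints gives Hazel → Ginkgo → Juniper, so Ginkgo sits after Hazel and before Juniper.
No other release is forced both after Hazel and before Juniper.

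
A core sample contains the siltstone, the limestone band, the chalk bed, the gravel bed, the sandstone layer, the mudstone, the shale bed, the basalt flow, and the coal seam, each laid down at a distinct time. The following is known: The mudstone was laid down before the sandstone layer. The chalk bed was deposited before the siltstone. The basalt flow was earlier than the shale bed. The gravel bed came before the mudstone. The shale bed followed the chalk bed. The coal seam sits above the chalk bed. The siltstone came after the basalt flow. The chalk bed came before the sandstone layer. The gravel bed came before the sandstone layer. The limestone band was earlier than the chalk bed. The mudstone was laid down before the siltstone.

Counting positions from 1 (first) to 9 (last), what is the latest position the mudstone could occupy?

7

The mudstone must come before the sandstone layer and the siltstone — 2 layers forced after it.
Everything else can be placed before the mudstone in some valid order, so the mudstone can sit as late as position 9 − 2 = 7.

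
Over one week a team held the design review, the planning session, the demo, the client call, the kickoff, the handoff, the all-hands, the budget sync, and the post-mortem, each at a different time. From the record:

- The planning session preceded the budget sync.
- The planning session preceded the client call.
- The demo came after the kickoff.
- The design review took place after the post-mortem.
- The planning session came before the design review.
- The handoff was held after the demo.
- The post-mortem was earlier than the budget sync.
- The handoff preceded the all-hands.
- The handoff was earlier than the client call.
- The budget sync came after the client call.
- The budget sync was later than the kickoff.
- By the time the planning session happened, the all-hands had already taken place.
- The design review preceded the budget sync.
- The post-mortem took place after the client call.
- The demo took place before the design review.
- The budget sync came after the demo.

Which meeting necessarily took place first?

the kickoff

The kickoff has a chain of constraints placing it before every other meeting, so the kickoff must be first.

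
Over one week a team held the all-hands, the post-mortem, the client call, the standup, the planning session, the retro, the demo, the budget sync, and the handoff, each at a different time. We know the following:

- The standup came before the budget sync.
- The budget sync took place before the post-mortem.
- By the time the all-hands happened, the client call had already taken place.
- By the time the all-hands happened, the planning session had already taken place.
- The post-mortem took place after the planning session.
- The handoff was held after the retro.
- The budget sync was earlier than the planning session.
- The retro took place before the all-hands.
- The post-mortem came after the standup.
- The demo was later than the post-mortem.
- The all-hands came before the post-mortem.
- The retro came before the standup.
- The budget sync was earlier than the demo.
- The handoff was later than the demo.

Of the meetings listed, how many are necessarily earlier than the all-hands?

Directly stated before the all-hands: the client call, the planning session, and the retro.
The budget sync reaches the all-hands via the budget sync → the planning session → the all-hands.
The standup reaches the all-hands via the standup → the budget sync → the planning session → the all-hands.
That's the budget sync, the client call, the planning session, the retro, and the standup — 5 in all.

5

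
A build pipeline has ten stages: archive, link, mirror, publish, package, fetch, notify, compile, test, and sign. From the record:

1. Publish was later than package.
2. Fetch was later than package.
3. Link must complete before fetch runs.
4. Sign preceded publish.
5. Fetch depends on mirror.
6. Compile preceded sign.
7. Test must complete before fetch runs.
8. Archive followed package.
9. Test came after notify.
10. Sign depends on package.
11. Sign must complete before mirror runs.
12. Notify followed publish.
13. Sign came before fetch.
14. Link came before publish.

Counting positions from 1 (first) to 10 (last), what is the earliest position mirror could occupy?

Compile, package, and sign must all come before mirror — 3 forced predecessors.
Nothing else is forced ahead of mirror, so its earliest slot is position 3 + 1 = 4.

4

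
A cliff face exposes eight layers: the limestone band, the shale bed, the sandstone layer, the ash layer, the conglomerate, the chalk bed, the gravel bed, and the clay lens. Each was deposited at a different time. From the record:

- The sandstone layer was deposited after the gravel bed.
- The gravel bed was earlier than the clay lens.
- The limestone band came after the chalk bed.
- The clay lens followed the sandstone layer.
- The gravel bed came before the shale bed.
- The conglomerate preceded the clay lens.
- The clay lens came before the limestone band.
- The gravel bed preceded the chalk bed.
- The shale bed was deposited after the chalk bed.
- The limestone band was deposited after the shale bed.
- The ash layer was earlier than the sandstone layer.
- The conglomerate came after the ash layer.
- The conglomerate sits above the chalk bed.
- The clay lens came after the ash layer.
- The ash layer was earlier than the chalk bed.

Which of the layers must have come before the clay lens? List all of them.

Directly stated before the clay lens: the ash layer, the conglomerate, the gravel bed, and the sandstone layer.
The chalk bed reaches the clay lens via the chalk bed → the conglomerate → the clay lens.
No chain forces the limestone band (or any of the others) ahead of the clay lens.

the ash layer, the chalk bed, the conglomerate, the gravel bed, the sandstone layer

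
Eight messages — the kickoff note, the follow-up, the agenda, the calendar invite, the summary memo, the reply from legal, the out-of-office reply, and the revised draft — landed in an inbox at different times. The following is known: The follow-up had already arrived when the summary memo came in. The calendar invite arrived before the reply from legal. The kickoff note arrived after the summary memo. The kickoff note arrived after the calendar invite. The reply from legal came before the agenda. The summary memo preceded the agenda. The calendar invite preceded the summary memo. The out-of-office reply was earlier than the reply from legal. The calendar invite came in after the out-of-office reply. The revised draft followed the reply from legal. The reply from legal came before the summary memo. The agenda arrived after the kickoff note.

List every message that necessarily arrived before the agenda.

Directly stated before the agenda: the kickoff note, the reply from legal, and the summary memo.
The calendar invite reaches the agenda via the calendar invite → the summary memo → the agenda.
The follow-up reaches the agenda via the follow-up → the summary memo → the agenda.
The out-of-office reply reaches the agenda via the out-of-office reply → the reply from legal → the agenda.
No chain forces the revised draft ahead of the agenda.

the calendar invite, the follow-up, the kickoff note, the out-of-office reply, the reply from legal, the summary memo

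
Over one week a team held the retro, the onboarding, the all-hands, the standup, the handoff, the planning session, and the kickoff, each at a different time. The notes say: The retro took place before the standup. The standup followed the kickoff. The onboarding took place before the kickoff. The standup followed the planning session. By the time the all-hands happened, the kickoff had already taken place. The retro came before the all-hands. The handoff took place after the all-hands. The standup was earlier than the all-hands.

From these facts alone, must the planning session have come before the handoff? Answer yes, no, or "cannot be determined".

yes

Chain the constraints: the planning session → the standup → the all-hands → the handoff. Each link is directly stated, so the planning session comes before the handoff.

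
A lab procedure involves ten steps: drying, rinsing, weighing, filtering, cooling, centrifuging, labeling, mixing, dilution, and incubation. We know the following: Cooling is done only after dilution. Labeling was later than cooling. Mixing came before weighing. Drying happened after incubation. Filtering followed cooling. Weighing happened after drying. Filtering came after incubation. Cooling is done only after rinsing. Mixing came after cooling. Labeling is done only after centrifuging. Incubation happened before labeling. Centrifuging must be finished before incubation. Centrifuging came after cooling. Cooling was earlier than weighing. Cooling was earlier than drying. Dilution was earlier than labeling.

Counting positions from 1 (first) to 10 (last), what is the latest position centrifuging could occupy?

5

Centrifuging must come before drying, filtering, incubation, labeling, and weighing — 5 steps forced after it.
Everything else can be placed before centrifuging in some valid order, so centrifuging can sit as late as position 10 − 5 = 5.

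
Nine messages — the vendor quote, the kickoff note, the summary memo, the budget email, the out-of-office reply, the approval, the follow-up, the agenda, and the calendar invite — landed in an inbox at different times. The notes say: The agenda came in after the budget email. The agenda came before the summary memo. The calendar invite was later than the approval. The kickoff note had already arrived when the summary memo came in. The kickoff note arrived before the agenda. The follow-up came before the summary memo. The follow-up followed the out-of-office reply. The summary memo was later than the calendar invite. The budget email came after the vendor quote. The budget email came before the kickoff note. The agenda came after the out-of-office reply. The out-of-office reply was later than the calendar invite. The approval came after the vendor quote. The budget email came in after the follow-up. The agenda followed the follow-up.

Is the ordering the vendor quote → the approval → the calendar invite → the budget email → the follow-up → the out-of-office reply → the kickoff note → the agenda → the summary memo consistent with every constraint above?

The constraints require the follow-up before the budget email, but in the proposed sequence the budget email appears ahead of the follow-up. That one violation is enough.

no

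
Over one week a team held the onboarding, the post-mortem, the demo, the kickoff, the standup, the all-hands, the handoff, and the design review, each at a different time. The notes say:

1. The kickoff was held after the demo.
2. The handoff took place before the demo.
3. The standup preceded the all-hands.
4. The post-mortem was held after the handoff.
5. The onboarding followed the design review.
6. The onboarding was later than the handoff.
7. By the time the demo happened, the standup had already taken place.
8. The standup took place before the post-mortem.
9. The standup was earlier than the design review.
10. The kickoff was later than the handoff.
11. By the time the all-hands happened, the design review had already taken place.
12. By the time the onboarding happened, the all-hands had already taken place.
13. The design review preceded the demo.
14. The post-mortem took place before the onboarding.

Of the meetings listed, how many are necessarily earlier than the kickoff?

4

Directly stated before the kickoff: the demo and the handoff.
The design review reaches the kickoff via the design review → the demo → the kickoff.
The standup reaches the kickoff via the standup → the demo → the kickoff.
No chain forces the all-hands (or any of the others) ahead of the kickoff.
That's the demo, the design review, the handoff, and the standup — 4 in all.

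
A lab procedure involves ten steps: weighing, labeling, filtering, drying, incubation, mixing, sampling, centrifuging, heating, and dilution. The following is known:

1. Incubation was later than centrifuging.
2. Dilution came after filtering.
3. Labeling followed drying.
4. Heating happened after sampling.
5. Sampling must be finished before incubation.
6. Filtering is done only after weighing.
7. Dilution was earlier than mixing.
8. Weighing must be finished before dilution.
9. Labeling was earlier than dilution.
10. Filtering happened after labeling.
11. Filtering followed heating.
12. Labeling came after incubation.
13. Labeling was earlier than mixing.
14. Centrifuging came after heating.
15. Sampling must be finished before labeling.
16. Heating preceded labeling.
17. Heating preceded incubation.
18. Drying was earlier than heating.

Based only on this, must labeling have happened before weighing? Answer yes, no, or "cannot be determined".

No chain of stated constraints runs from labeling to weighing, and none runs from weighing to labeling either.
So the relative order of labeling and weighing is not fixed by the given facts.

cannot be determined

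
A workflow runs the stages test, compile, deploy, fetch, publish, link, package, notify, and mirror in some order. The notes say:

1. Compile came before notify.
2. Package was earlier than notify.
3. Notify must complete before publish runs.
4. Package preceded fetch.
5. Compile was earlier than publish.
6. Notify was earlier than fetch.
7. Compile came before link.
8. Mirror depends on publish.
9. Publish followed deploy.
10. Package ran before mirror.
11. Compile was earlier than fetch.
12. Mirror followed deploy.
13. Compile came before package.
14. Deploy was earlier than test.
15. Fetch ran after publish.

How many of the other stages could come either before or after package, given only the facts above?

Forced before package: compile; forced after package: fetch, mirror, notify, and publish.
That leaves deploy, link, and test with no forced order relative to package — 3.

3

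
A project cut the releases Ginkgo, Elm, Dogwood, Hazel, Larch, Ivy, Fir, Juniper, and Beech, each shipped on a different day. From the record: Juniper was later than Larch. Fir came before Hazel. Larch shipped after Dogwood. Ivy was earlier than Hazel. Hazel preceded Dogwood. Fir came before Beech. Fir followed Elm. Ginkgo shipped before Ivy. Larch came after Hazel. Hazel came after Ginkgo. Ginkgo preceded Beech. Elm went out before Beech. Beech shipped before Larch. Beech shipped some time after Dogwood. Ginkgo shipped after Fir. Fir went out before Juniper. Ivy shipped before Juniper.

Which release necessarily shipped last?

Juniper

Every other release has a chain of constraints placing it before Juniper, so Juniper is last.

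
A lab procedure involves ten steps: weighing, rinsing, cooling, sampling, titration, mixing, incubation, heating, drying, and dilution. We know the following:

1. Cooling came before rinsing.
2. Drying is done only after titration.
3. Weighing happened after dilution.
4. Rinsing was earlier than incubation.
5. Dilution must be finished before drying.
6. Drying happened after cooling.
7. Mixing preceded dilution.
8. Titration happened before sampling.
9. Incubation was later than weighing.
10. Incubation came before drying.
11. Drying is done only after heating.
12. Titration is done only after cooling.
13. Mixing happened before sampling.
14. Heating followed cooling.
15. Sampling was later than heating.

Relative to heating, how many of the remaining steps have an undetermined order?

6

Forced before heating: cooling; forced after heating: drying and sampling.
That leaves dilution, incubation, mixing, rinsing, titration, and weighing with no forced order relative to heating — 6.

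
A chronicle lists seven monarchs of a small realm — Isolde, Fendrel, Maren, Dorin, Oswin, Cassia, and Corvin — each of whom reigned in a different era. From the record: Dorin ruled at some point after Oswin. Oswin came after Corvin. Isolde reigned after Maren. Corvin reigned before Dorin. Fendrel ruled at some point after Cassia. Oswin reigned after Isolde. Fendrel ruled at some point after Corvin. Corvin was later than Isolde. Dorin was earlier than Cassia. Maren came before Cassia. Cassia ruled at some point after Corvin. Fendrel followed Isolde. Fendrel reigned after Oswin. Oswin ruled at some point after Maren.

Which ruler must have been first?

Maren

Maren has a chain of constraints placing them before every other ruler, so Maren must be first.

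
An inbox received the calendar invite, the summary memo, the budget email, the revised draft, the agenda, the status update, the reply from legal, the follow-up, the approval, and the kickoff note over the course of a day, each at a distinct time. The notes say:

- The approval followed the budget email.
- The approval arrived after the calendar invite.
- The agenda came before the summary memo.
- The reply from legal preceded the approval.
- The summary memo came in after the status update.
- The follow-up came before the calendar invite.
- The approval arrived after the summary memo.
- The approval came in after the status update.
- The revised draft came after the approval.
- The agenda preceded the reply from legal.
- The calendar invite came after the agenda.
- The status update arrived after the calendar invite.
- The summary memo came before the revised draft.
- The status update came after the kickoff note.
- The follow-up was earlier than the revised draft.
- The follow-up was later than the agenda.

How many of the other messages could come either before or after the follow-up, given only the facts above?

3

Forced before the follow-up: the agenda; forced after the follow-up: the approval, the calendar invite, the revised draft, the status update, and the summary memo.
That leaves the budget email, the kickoff note, and the reply from legal with no forced order relative to the follow-up — 3.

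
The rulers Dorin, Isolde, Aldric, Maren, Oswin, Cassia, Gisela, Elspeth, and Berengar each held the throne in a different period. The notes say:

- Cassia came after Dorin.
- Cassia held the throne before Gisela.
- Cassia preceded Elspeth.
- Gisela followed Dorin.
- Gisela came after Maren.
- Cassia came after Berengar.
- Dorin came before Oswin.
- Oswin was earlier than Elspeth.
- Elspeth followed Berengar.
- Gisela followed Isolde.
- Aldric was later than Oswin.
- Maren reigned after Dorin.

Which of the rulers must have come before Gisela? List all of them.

Berengar, Cassia, Dorin, Isolde, Maren

Directly stated before Gisela: Cassia, Dorin, Isolde, and Maren.
Berengar reaches Gisela via Berengar → Cassia → Gisela.
No chain forces Oswin (or any of the others) ahead of Gisela.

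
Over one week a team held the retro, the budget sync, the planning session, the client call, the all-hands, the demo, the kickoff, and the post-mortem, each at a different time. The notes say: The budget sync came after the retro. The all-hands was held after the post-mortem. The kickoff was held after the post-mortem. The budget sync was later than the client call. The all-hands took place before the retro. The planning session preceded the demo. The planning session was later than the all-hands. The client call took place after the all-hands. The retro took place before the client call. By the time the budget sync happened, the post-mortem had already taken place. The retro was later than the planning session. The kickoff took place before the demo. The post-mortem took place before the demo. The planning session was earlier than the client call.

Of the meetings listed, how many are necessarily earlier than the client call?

4

Directly stated before the client call: the all-hands, the planning session, and the retro.
The post-mortem reaches the client call via the post-mortem → the all-hands → the client call.
No chain forces the demo (or any of the others) ahead of the client call.
That's the all-hands, the planning session, the post-mortem, and the retro — 4 in all.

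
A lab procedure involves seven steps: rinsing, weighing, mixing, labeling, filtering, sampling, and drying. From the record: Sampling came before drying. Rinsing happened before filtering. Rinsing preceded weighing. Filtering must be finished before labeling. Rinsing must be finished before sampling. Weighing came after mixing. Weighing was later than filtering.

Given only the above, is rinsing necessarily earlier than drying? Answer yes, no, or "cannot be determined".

yes

Chain the constraints: rinsing → sampling → drying. Each link is directly stated, so rinsing comes before drying.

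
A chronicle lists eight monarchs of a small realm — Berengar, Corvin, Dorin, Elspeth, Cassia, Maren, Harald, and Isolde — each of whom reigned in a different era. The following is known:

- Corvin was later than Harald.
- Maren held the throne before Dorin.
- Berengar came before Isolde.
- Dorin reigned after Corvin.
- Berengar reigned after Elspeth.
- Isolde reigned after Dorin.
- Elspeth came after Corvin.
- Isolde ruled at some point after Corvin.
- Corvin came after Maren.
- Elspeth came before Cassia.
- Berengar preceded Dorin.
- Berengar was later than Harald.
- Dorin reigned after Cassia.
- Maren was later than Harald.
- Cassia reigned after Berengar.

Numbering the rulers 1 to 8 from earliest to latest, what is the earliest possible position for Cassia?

6

Berengar, Corvin, Elspeth, Harald, and Maren must all come before Cassia — 5 forced predecessors.
Nothing else is forced ahead of Cassia, so their earliest slot is position 5 + 1 = 6.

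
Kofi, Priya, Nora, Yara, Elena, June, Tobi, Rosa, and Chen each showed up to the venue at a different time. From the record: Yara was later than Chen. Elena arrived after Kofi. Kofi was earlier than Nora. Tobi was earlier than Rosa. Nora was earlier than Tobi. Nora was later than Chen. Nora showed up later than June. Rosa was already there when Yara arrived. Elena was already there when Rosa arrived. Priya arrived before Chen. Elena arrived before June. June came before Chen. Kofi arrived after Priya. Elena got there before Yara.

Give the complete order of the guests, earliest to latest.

The constraints fix every adjacent pair, so only one ordering works:
Priya → Kofi → Elena → June → Chen → Nora → Tobi → Rosa → Yara.

Priya, Kofi, Elena, June, Chen, Nora, Tobi, Rosa, Yara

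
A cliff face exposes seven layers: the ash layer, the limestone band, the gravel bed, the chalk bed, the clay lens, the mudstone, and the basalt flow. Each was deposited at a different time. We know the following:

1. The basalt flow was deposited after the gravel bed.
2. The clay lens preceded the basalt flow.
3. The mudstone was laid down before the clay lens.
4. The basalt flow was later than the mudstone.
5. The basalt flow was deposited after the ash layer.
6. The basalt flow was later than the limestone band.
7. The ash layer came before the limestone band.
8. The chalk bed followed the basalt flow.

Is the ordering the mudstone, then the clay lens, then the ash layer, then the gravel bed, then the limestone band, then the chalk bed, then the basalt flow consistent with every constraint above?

no

The constraints require the basalt flow before the chalk bed, but in the proposed sequence the chalk bed appears ahead of the basalt flow. That one violation is enough.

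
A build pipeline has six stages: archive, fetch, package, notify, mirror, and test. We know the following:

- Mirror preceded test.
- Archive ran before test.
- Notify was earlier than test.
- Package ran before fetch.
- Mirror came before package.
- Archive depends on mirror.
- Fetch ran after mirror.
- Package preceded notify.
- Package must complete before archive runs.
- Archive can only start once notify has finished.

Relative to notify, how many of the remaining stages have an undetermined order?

Forced before notify: mirror and package; forced after notify: archive and test.
That leaves fetch with no forced order relative to notify — 1.

1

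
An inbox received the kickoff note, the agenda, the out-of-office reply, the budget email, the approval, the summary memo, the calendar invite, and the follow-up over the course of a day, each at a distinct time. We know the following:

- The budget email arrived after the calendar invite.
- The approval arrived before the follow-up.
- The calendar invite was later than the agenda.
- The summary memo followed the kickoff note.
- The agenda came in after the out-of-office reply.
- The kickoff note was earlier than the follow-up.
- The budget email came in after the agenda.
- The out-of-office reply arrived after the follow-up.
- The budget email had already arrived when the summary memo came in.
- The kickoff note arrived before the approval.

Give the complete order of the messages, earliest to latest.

The constraints fix every adjacent pair, so only one ordering works:
the kickoff note → the approval → the follow-up → the out-of-office reply → the agenda → the calendar invite → the budget email → the summary memo.

the kickoff note, the approval, the follow-up, the out-of-office reply, the agenda, the calendar invite, the budget email, the summary memo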